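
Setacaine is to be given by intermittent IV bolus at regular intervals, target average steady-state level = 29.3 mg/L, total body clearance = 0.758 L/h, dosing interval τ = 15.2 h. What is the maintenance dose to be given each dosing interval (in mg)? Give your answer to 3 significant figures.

At steady state, Dose/τ = Css × CL.
Dose = Css × CL × τ = 29.3 × 0.7580 × 15.2 = 337.6 mg

338 mg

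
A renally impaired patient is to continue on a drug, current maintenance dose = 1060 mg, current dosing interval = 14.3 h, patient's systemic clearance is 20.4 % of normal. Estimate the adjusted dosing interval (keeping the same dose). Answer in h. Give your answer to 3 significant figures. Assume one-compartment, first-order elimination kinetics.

To keep the same average steady-state level, dosing rate must scale with clearance.
CL ratio = 20.4 / 100 = 0.2040
New interval (same dose) = 14.3 / 0.2040 = 70.10 h

70.1 h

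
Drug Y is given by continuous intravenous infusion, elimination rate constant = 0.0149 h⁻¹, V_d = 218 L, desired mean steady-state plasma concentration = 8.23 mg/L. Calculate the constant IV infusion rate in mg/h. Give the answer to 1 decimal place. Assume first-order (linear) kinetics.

CL = k × Vd = 0.01490 × 218 = 3.248 L/h
At steady state, infusion rate R₀ = Css × CL = 8.23 × 3.248 = 26.73 mg/h

26.7 mg/h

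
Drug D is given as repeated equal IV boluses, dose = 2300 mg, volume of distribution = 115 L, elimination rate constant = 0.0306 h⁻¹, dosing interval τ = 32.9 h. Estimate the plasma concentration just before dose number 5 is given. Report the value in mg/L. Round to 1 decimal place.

11.3 mg/L

C₀ per dose = Dose / Vd = 2300 / 115 = 20.00 mg/L
Fraction remaining after one interval: r = e^(−kτ) = e^(−0.03060 × 32.9) = 0.3654
Before dose 5, 4 doses have been given (aged 1τ, 2τ, 3τ, 4τ).
C_trough = C₀ × (r + r² + … + r^4) = C₀ × r(1−r^4)/(1−r)
        = 20.00 × 0.3654 × (1 − 0.01783) / (1 − 0.3654) = 11.31 mg/L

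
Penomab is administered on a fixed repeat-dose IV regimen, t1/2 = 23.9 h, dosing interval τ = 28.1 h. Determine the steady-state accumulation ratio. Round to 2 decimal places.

1.79

k = ln2 / t½ = 0.693147 / 23.9 = 0.02900 h⁻¹
e^(−kτ) = e^(−0.02900 × 28.1) = 0.4427
Accumulation ratio R = 1 / (1 − e^(−kτ)) = 1 / (1 − 0.4427) = 1.794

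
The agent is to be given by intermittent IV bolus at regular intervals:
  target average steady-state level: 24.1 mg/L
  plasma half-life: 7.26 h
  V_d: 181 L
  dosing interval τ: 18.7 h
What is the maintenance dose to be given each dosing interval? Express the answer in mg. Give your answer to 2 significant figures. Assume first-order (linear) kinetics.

k = ln2 / t½ = 0.693147 / 7.26 = 0.09547 h⁻¹
CL = k × Vd = 0.09547 × 181 = 17.28 L/h
At steady state, Dose/τ = Css × CL.
Dose = Css × CL × τ = 24.1 × 17.28 × 18.7 = 7788 mg

7800 mg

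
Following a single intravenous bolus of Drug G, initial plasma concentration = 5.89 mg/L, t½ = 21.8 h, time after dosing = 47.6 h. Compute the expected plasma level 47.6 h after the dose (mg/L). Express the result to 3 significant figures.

k = ln2 / t½ = 0.693147 / 21.8 = 0.03180 h⁻¹
C = C₀ · e^(−k·t) = 5.890 × e^(−0.03180 × 47.6)
  = 5.890 × 0.2201 = 1.296 mg/L

1.30 mg/L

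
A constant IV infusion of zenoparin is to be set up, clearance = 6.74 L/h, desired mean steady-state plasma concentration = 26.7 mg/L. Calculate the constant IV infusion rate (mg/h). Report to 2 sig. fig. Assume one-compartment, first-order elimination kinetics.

180 mg/h

At steady state, infusion rate R₀ = Css × CL = 26.7 × 6.740 = 180.0 mg/h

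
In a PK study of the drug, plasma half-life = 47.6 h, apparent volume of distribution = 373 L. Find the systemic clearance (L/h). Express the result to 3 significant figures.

k = ln2 / t½ = 0.693147 / 47.6 = 0.01456 h⁻¹
CL = k × Vd = 0.01456 × 373 = 5.431 L/h

5.43 L/h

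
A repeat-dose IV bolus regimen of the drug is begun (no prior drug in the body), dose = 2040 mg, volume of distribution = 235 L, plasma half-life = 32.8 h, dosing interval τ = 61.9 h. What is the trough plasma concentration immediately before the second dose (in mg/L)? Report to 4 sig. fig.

2.347 mg/L

C₀ per dose = Dose / Vd = 2040 / 235 = 8.681 mg/L
k = ln2 / t½ = 0.693147 / 32.8 = 0.02113 h⁻¹
Fraction remaining after one interval: r = e^(−kτ) = e^(−0.02113 × 61.9) = 0.2704
Before dose 2, 1 dose has been given (aged 1τ).
C_trough = C₀ × r = 8.681 × 0.2704 = 2.347 mg/L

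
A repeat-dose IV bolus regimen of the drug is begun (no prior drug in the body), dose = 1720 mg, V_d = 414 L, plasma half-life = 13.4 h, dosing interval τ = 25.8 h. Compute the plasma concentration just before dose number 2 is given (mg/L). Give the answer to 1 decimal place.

1.1 mg/L

C₀ per dose = Dose / Vd = 1720 / 414 = 4.155 mg/L
k = ln2 / t½ = 0.693147 / 13.4 = 0.05173 h⁻¹
Fraction remaining after one interval: r = e^(−kτ) = e^(−0.05173 × 25.8) = 0.2633
Before dose 2, 1 dose has been given (aged 1τ).
C_trough = C₀ × r = 4.155 × 0.2633 = 1.094 mg/L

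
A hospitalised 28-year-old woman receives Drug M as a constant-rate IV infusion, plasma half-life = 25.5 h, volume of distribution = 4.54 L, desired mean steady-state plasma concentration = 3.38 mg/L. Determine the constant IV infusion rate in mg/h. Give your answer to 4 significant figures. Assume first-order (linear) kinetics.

k = ln2 / t½ = 0.693147 / 25.5 = 0.02718 h⁻¹
CL = k × Vd = 0.02718 × 4.54 = 0.1234 L/h
At steady state, infusion rate R₀ = Css × CL = 3.38 × 0.1234 = 0.4171 mg/h

0.4171 mg/h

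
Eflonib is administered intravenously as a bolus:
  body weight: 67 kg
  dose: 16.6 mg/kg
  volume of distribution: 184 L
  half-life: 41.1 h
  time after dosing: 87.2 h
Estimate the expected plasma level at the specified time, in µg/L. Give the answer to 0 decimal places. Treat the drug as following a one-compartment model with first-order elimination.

Total dose = 16.6 × 67 = 1112 mg
C₀ = Dose / Vd = 1112 / 184 = 6.043 mg/L
k = ln2 / t½ = 0.693147 / 41.1 = 0.01686 h⁻¹
C = C₀ · e^(−k·t) = 6.043 × e^(−0.01686 × 87.2)
  = 6.043 × 0.2299 = 1.389 mg/L
Convert: 1.389 mg/L × 1000 = 1389 µg/L

1389 µg/L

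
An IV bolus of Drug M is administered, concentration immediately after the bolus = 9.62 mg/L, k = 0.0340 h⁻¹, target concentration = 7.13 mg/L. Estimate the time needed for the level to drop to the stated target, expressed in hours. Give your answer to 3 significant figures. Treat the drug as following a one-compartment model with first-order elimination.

t = ln(C₀ / C) / k = ln(9.620 / 7.13) / 0.03400
  = ln(1.349) / 0.03400 = 0.2994 / 0.03400 = 8.806 h

8.81 h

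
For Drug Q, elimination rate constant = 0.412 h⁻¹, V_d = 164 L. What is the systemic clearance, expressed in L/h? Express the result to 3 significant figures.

CL = k × Vd = 0.412 × 164 = 67.57 L/h

67.6 L/h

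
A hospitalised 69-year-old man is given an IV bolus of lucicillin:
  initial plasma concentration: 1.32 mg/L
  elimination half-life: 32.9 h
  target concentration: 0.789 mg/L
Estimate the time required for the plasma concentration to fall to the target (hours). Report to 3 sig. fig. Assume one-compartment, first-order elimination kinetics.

24.4 h

k = ln2 / t½ = 0.693147 / 32.9 = 0.02107 h⁻¹
t = ln(C₀ / C) / k = ln(1.320 / 0.789) / 0.02107
  = ln(1.673) / 0.02107 = 0.5146 / 0.02107 = 24.42 h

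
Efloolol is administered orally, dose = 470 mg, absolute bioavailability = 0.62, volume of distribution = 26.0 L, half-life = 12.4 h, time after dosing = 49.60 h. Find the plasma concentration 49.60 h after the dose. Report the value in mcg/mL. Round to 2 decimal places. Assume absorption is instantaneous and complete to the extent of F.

Amount reaching circulation = F × Dose = 0.62 × 470.0 = 291.4 mg
C₀ = F·Dose / Vd = 291.4 / 26.0 = 11.21 mg/L
k = ln2 / t½ = 0.693147 / 12.4 = 0.05590 h⁻¹
t / t½ = 49.60 / 12.4 = 4 half-lives
C = C₀ × (1/2)^4 = 11.21 × 0.06250 = 0.7006 mg/L
(0.7006 mg/L = 0.7006 mcg/mL)

0.70 mcg/mL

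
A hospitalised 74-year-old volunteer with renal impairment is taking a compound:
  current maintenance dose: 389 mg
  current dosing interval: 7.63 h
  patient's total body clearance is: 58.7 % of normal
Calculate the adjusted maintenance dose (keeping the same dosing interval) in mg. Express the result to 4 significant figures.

228.3 mg

To keep the same average steady-state level, dosing rate must scale with clearance.
CL ratio = 58.7 / 100 = 0.5870
New dose (same interval) = 389 × 0.5870 = 228.3 mg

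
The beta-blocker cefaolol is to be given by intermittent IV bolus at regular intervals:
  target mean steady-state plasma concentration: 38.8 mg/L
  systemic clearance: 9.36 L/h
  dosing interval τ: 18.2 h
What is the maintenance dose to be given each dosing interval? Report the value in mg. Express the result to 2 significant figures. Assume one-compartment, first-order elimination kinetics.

At steady state, Dose/τ = Css × CL.
Dose = Css × CL × τ = 38.8 × 9.360 × 18.2 = 6610 mg

6600 mg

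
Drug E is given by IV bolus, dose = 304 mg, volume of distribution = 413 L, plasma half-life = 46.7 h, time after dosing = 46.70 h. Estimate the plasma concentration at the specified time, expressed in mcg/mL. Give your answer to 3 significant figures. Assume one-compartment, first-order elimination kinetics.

0.368 mcg/mL

C₀ = Dose / Vd = 304.0 / 413 = 0.7361 mg/L
k = ln2 / t½ = 0.693147 / 46.7 = 0.01484 h⁻¹
t / t½ = 46.70 / 46.7 = 1 half-lives
C = C₀ × (1/2)^1 = 0.7361 × 0.5000 = 0.3681 mg/L
(0.3681 mg/L = 0.3681 mcg/mL)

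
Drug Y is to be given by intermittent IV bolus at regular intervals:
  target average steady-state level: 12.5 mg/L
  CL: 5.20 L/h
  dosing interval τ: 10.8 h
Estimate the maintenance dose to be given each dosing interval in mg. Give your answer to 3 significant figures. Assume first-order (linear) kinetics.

702 mg

At steady state, Dose/τ = Css × CL.
Dose = Css × CL × τ = 12.5 × 5.200 × 10.8 = 702.0 mg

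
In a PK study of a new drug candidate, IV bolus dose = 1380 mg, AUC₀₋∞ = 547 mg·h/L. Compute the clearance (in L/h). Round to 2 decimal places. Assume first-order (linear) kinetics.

2.52 L/h

CL = Dose / AUC = 1380 / 547 = 2.523 L/h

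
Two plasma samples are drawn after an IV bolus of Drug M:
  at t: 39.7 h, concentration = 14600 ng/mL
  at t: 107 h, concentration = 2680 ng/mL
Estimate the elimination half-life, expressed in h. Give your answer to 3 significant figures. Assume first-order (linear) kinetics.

k = ln(C₁/C₂) / (t₂ − t₁) = ln(14600/2680) / (107 − 39.7)
  = 1.695 / 67.30 = 0.02519 h⁻¹
t½ = ln2 / k = 0.693147 / 0.02519 = 27.52 h

27.5 h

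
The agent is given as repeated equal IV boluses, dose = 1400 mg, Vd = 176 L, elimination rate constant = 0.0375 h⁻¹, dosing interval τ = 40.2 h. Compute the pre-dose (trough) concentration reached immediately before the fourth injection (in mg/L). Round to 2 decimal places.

C₀ per dose = Dose / Vd = 1400 / 176 = 7.955 mg/L
Fraction remaining after one interval: r = e^(−kτ) = e^(−0.03750 × 40.2) = 0.2215
Before dose 4, 3 doses have been given (aged 1τ, 2τ, 3τ).
C_trough = C₀ × (r + r² + … + r^3) = C₀ × r(1−r^3)/(1−r)
        = 7.955 × 0.2215 × (1 − 0.01087) / (1 − 0.2215) = 2.239 mg/L

2.24 mg/L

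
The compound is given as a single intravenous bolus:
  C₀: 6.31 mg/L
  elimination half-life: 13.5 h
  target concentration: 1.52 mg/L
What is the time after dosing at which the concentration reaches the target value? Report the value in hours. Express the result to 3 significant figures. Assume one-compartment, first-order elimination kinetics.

27.7 h

k = ln2 / t½ = 0.693147 / 13.5 = 0.05134 h⁻¹
t = ln(C₀ / C) / k = ln(6.310 / 1.52) / 0.05134
  = ln(4.151) / 0.05134 = 1.423 / 0.05134 = 27.72 h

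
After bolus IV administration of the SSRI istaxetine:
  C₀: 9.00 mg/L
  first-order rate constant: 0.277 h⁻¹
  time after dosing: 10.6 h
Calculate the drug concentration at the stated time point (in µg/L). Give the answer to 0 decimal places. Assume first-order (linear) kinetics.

478 µg/L

C = C₀ · e^(−k·t) = 9.000 × e^(−0.2770 × 10.6)
  = 9.000 × 0.05307 = 0.4776 mg/L
Convert: 0.4776 mg/L × 1000 = 477.6 µg/L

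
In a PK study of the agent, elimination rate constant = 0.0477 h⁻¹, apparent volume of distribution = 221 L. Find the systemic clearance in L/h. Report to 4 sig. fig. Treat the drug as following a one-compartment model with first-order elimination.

10.54 L/h

CL = k × Vd = 0.0477 × 221 = 10.54 L/h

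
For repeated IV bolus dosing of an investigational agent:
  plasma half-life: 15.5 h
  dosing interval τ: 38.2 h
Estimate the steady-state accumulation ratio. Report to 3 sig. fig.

1.22

k = ln2 / t½ = 0.693147 / 15.5 = 0.04472 h⁻¹
e^(−kτ) = e^(−0.04472 × 38.2) = 0.1812
Accumulation ratio R = 1 / (1 − e^(−kτ)) = 1 / (1 − 0.1812) = 1.221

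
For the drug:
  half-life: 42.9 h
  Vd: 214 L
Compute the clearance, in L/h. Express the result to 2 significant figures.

k = ln2 / t½ = 0.693147 / 42.9 = 0.01616 h⁻¹
CL = k × Vd = 0.01616 × 214 = 3.458 L/h

3.5 L/h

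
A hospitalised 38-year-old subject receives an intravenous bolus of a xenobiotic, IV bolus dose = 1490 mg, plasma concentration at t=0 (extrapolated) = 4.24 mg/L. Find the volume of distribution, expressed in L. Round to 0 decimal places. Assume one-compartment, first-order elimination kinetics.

351 L

Vd = Dose / C₀ = 1490 / 4.24 = 351.4 L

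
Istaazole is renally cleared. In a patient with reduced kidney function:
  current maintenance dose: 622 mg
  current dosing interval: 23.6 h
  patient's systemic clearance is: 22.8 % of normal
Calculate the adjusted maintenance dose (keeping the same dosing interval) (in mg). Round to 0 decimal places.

To keep the same average steady-state level, dosing rate must scale with clearance.
CL ratio = 22.8 / 100 = 0.2280
New dose (same interval) = 622 × 0.2280 = 141.8 mg

142 mg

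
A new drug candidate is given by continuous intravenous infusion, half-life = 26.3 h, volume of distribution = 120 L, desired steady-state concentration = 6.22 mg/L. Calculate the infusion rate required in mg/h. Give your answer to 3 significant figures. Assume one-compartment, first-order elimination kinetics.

19.7 mg/h

k = ln2 / t½ = 0.693147 / 26.3 = 0.02636 h⁻¹
CL = k × Vd = 0.02636 × 120 = 3.163 L/h
At steady state, infusion rate R₀ = Css × CL = 6.22 × 3.163 = 19.67 mg/h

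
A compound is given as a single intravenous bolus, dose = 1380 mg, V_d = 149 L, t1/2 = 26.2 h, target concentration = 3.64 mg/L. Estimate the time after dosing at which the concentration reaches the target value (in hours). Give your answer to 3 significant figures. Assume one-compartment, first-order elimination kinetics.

35.3 h

C₀ = Dose / Vd = 1380 / 149 = 9.262 mg/L
k = ln2 / t½ = 0.693147 / 26.2 = 0.02646 h⁻¹
t = ln(C₀ / C) / k = ln(9.262 / 3.64) / 0.02646
  = ln(2.545) / 0.02646 = 0.9341 / 0.02646 = 35.30 h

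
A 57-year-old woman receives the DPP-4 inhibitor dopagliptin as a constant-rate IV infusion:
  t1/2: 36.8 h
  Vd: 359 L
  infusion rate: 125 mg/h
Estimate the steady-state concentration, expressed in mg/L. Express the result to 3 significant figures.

18.5 mg/L

k = ln2 / t½ = 0.693147 / 36.8 = 0.01884 h⁻¹
CL = k × Vd = 0.01884 × 359 = 6.764 L/h
At steady state Css = R₀ / CL = 125 / 6.764 = 18.48 mg/L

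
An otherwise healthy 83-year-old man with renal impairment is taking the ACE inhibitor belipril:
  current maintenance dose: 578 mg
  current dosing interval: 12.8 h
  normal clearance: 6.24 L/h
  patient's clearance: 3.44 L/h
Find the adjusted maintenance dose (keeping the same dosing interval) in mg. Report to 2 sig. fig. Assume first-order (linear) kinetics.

320 mg

To keep the same average steady-state level, dosing rate must scale with clearance.
CL ratio = 3.44 / 6.24 = 0.5513
New dose (same interval) = 578 × 0.5513 = 318.7 mg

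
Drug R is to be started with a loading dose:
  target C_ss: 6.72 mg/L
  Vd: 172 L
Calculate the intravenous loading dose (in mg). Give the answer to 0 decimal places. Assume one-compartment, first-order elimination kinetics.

1156 mg

LD = Css × Vd = 6.72 × 172 = 1156 mg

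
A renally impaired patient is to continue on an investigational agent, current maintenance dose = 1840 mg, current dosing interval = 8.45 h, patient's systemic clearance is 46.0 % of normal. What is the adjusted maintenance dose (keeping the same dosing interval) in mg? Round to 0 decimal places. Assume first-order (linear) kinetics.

To keep the same average steady-state level, dosing rate must scale with clearance.
CL ratio = 46.0 / 100 = 0.4600
New dose (same interval) = 1840 × 0.4600 = 846.4 mg

846 mg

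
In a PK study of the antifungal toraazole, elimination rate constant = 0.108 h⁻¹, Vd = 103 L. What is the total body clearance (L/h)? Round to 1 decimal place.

11.1 L/h

CL = k × Vd = 0.108 × 103 = 11.12 L/h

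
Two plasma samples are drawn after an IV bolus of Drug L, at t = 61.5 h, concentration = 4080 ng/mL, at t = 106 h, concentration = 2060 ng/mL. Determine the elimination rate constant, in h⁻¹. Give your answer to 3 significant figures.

0.0154 h⁻¹

k = ln(C₁/C₂) / (t₂ − t₁) = ln(4080/2060) / (106 − 61.5)
  = 0.6834 / 44.50 = 0.01536 h⁻¹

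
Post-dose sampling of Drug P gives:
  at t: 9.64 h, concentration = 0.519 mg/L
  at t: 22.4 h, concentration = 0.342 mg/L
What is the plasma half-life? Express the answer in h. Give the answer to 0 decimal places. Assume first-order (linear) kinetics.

21 h

k = ln(C₁/C₂) / (t₂ − t₁) = ln(0.519/0.342) / (22.4 − 9.64)
  = 0.4171 / 12.76 = 0.03269 h⁻¹
t½ = ln2 / k = 0.693147 / 0.03269 = 21.20 h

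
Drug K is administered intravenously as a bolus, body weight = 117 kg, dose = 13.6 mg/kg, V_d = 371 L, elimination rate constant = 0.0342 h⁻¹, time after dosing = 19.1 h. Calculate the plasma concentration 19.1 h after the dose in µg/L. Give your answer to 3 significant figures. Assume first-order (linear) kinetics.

2230 µg/L

Total dose = 13.6 × 117 = 1591 mg
C₀ = Dose / Vd = 1591 / 371 = 4.288 mg/L
C = C₀ · e^(−k·t) = 4.288 × e^(−0.03420 × 19.1)
  = 4.288 × 0.5204 = 2.231 mg/L
Convert: 2.231 mg/L × 1000 = 2231 µg/L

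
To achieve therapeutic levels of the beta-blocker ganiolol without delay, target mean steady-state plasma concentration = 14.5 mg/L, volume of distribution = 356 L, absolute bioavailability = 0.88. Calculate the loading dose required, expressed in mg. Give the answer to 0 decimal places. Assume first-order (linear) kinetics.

LD = Css × Vd / F = 14.5 × 356 / 0.88 = 5866 mg

5866 mg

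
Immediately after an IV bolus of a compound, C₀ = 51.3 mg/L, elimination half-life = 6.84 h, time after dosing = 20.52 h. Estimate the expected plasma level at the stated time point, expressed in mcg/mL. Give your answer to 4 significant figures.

k = ln2 / t½ = 0.693147 / 6.84 = 0.1013 h⁻¹
t / t½ = 20.52 / 6.84 = 3 half-lives
C = C₀ × (1/2)^3 = 51.30 × 0.1250 = 6.413 mg/L
(6.413 mg/L = 6.413 mcg/mL)

6.413 mcg/mL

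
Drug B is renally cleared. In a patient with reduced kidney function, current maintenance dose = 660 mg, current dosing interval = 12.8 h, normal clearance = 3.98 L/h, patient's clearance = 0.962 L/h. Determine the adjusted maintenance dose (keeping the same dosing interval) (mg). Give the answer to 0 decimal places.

To keep the same average steady-state level, dosing rate must scale with clearance.
CL ratio = 0.962 / 3.98 = 0.2417
New dose (same interval) = 660 × 0.2417 = 159.5 mg

160 mg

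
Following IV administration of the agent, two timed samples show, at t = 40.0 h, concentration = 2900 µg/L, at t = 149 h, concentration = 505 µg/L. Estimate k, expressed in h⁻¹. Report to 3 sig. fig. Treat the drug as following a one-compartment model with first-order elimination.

0.0160 h⁻¹

k = ln(C₁/C₂) / (t₂ − t₁) = ln(2900/505) / (149 − 40.0)
  = 1.748 / 109.0 = 0.01604 h⁻¹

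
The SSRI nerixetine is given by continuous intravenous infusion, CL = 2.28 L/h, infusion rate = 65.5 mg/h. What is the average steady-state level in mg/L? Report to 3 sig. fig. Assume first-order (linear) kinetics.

At steady state Css = R₀ / CL = 65.5 / 2.280 = 28.73 mg/L

28.7 mg/L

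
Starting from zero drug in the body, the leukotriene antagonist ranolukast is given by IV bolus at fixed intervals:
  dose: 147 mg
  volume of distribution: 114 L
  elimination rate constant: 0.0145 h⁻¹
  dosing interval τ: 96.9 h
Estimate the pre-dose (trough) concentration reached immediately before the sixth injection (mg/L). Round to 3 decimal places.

0.419 mg/L

C₀ per dose = Dose / Vd = 147 / 114 = 1.289 mg/L
Fraction remaining after one interval: r = e^(−kτ) = e^(−0.01450 × 96.9) = 0.2454
Before dose 6, 5 doses have been given (aged 1τ, 2τ, 3τ, 4τ, 5τ).
C_trough = C₀ × (r + r² + … + r^5) = C₀ × r(1−r^5)/(1−r)
        = 1.289 × 0.2454 × (1 − 0.0008900) / (1 − 0.2454) = 0.4188 mg/L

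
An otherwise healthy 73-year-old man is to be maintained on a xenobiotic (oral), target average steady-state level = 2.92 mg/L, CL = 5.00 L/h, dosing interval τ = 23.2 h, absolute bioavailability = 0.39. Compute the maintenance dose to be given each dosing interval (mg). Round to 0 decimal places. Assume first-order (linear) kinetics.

At steady state, F × (Dose/τ) = Css × CL.
Dose = Css × CL × τ / F = 2.92 × 5.000 × 23.2 / 0.39 = 868.5 mg

869 mg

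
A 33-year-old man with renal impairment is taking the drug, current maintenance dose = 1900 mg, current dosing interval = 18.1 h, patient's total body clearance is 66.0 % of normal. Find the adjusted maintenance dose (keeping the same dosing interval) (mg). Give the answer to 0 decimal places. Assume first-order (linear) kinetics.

1254 mg

To keep the same average steady-state level, dosing rate must scale with clearance.
CL ratio = 66.0 / 100 = 0.6600
New dose (same interval) = 1900 × 0.6600 = 1254 mg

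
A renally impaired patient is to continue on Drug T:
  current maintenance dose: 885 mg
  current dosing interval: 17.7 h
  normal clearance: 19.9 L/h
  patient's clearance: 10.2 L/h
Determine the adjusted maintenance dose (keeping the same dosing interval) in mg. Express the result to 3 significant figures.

454 mg

To keep the same average steady-state level, dosing rate must scale with clearance.
CL ratio = 10.2 / 19.9 = 0.5126
New dose (same interval) = 885 × 0.5126 = 453.7 mg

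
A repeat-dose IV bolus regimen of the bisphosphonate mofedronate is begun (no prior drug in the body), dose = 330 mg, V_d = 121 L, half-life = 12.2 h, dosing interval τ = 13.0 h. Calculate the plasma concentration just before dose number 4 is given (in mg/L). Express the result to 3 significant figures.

2.22 mg/L

C₀ per dose = Dose / Vd = 330 / 121 = 2.727 mg/L
k = ln2 / t½ = 0.693147 / 12.2 = 0.05682 h⁻¹
Fraction remaining after one interval: r = e^(−kτ) = e^(−0.05682 × 13.0) = 0.4778
Before dose 4, 3 doses have been given (aged 1τ, 2τ, 3τ).
C_trough = C₀ × (r + r² + … + r^3) = C₀ × r(1−r^3)/(1−r)
        = 2.727 × 0.4778 × (1 − 0.1091) / (1 − 0.4778) = 2.223 mg/L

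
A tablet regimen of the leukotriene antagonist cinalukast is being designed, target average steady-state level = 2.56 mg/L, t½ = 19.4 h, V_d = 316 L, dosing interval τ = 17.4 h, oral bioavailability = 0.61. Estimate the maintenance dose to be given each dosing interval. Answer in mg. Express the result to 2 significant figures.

k = ln2 / t½ = 0.693147 / 19.4 = 0.03573 h⁻¹
CL = k × Vd = 0.03573 × 316 = 11.29 L/h
At steady state, F × (Dose/τ) = Css × CL.
Dose = Css × CL × τ / F = 2.56 × 11.29 × 17.4 / 0.61 = 824.4 mg

820 mg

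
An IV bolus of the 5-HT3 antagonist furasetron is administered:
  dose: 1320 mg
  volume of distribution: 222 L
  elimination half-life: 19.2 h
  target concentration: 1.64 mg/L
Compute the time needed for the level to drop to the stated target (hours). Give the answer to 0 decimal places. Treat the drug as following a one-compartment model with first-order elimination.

C₀ = Dose / Vd = 1320 / 222 = 5.946 mg/L
k = ln2 / t½ = 0.693147 / 19.2 = 0.03610 h⁻¹
t = ln(C₀ / C) / k = ln(5.946 / 1.64) / 0.03610
  = ln(3.626) / 0.03610 = 1.288 / 0.03610 = 35.68 h

36 h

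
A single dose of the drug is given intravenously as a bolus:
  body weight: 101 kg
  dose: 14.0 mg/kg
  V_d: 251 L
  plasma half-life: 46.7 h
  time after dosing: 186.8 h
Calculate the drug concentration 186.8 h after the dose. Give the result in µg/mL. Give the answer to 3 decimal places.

Total dose = 14.0 × 101 = 1414 mg
C₀ = Dose / Vd = 1414 / 251 = 5.633 mg/L
k = ln2 / t½ = 0.693147 / 46.7 = 0.01484 h⁻¹
t / t½ = 186.8 / 46.7 = 4 half-lives
C = C₀ × (1/2)^4 = 5.633 × 0.06250 = 0.3521 mg/L
(0.3521 mg/L = 0.3521 µg/mL)

0.352 µg/mL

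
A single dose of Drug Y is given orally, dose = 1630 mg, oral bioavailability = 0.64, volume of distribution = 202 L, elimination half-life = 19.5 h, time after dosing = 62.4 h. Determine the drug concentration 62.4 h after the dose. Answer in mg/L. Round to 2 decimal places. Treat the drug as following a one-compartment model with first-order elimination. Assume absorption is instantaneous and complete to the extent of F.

Amount reaching circulation = F × Dose = 0.64 × 1630 = 1043 mg
C₀ = F·Dose / Vd = 1043 / 202 = 5.163 mg/L
k = ln2 / t½ = 0.693147 / 19.5 = 0.03555 h⁻¹
C = C₀ · e^(−k·t) = 5.163 × e^(−0.03555 × 62.4)
  = 5.163 × 0.1088 = 0.5617 mg/L

0.56 mg/L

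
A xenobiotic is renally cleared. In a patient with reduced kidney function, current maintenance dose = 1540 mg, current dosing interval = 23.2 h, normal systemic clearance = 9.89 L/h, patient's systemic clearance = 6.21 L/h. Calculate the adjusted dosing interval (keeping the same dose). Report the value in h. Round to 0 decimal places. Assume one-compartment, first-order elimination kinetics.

To keep the same average steady-state level, dosing rate must scale with clearance.
CL ratio = 6.21 / 9.89 = 0.6279
New interval (same dose) = 23.2 / 0.6279 = 36.95 h

37 h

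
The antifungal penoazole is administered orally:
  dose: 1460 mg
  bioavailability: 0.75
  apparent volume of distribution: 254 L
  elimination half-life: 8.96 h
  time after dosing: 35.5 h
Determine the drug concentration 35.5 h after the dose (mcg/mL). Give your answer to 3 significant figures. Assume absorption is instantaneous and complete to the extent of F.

0.277 mcg/mL

Amount reaching circulation = F × Dose = 0.75 × 1460 = 1095 mg
C₀ = F·Dose / Vd = 1095 / 254 = 4.311 mg/L
k = ln2 / t½ = 0.693147 / 8.96 = 0.07736 h⁻¹
C = C₀ · e^(−k·t) = 4.311 × e^(−0.07736 × 35.5)
  = 4.311 × 0.06417 = 0.2766 mg/L
(0.2766 mg/L = 0.2766 mcg/mL)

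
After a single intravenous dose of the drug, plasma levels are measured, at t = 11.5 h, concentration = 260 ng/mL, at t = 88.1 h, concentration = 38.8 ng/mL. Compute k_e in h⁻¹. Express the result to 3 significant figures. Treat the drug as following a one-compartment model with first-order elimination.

0.0248 h⁻¹

k = ln(C₁/C₂) / (t₂ − t₁) = ln(260/38.8) / (88.1 − 11.5)
  = 1.902 / 76.60 = 0.02483 h⁻¹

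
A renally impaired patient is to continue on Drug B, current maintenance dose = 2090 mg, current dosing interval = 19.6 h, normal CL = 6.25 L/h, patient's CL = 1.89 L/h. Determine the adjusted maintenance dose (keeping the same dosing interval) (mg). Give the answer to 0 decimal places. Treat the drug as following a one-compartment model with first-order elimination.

632 mg

To keep the same average steady-state level, dosing rate must scale with clearance.
CL ratio = 1.89 / 6.25 = 0.3024
New dose (same interval) = 2090 × 0.3024 = 632.0 mg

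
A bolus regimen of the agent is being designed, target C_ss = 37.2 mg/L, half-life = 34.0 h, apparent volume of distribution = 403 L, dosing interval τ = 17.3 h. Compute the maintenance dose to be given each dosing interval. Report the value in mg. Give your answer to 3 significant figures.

5290 mg

k = ln2 / t½ = 0.693147 / 34.0 = 0.02039 h⁻¹
CL = k × Vd = 0.02039 × 403 = 8.217 L/h
At steady state, Dose/τ = Css × CL.
Dose = Css × CL × τ = 37.2 × 8.217 × 17.3 = 5288 mg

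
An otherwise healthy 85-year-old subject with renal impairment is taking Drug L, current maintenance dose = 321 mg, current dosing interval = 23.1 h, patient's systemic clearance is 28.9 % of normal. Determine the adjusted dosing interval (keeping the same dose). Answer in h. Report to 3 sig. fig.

79.9 h

To keep the same average steady-state level, dosing rate must scale with clearance.
CL ratio = 28.9 / 100 = 0.2890
New interval (same dose) = 23.1 / 0.2890 = 79.93 h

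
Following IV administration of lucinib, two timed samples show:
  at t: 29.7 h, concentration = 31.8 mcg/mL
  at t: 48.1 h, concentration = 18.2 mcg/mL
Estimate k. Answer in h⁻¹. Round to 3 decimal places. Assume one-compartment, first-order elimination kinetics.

k = ln(C₁/C₂) / (t₂ − t₁) = ln(31.8/18.2) / (48.1 − 29.7)
  = 0.5580 / 18.40 = 0.03033 h⁻¹

0.030 h⁻¹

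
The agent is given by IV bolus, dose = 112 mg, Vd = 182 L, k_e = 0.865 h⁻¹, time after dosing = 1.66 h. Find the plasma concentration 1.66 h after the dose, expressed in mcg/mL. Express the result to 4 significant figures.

C₀ = Dose / Vd = 112.0 / 182 = 0.6154 mg/L
C = C₀ · e^(−k·t) = 0.6154 × e^(−0.8650 × 1.66)
  = 0.6154 × 0.2379 = 0.1464 mg/L
(0.1464 mg/L = 0.1464 mcg/mL)

0.1464 mcg/mL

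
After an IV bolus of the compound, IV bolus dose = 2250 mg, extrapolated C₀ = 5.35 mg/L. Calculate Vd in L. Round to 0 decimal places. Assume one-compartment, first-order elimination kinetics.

421 L

Vd = Dose / C₀ = 2250 / 5.35 = 420.6 L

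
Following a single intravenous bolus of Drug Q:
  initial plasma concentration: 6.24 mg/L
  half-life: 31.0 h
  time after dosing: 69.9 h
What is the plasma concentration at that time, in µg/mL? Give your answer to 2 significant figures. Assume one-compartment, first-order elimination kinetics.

1.3 µg/mL

k = ln2 / t½ = 0.693147 / 31.0 = 0.02236 h⁻¹
C = C₀ · e^(−k·t) = 6.240 × e^(−0.02236 × 69.9)
  = 6.240 × 0.2095 = 1.307 mg/L
(1.307 mg/L = 1.307 µg/mL)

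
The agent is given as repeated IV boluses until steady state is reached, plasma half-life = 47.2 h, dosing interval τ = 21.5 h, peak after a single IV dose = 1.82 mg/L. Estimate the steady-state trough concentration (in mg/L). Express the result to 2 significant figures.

4.9 mg/L

k = ln2 / t½ = 0.693147 / 47.2 = 0.01469 h⁻¹
e^(−kτ) = e^(−0.01469 × 21.5) = 0.7292
Accumulation ratio R = 1 / (1 − e^(−kτ)) = 1 / (1 − 0.7292) = 3.693
Steady-state trough = C₀ × R × e^(−kτ) = 1.82 × 3.693 × 0.7292 = 4.901 mg/L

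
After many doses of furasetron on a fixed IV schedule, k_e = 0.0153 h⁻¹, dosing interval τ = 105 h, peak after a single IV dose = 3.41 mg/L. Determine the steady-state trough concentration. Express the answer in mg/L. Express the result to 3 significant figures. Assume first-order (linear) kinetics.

e^(−kτ) = e^(−0.01530 × 105) = 0.2006
Accumulation ratio R = 1 / (1 − e^(−kτ)) = 1 / (1 − 0.2006) = 1.251
Steady-state trough = C₀ × R × e^(−kτ) = 3.41 × 1.251 × 0.2006 = 0.8557 mg/L

0.856 mg/L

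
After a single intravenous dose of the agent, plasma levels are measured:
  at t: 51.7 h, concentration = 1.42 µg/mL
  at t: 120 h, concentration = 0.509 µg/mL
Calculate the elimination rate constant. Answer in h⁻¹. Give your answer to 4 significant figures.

k = ln(C₁/C₂) / (t₂ − t₁) = ln(1.42/0.509) / (120 − 51.7)
  = 1.026 / 68.30 = 0.01502 h⁻¹

0.01502 h⁻¹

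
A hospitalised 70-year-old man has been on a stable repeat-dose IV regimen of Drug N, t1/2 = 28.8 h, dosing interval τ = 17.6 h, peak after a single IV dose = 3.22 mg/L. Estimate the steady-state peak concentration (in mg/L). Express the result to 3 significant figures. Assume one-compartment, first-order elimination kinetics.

k = ln2 / t½ = 0.693147 / 28.8 = 0.02407 h⁻¹
e^(−kτ) = e^(−0.02407 × 17.6) = 0.6547
Accumulation ratio R = 1 / (1 − e^(−kτ)) = 1 / (1 − 0.6547) = 2.896
Steady-state peak = C₀ × R = 3.22 × 2.896 = 9.325 mg/L

9.33 mg/L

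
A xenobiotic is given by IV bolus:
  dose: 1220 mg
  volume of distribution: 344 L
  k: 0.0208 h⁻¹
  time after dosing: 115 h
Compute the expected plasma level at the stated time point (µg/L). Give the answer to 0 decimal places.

C₀ = Dose / Vd = 1220 / 344 = 3.547 mg/L
C = C₀ · e^(−k·t) = 3.547 × e^(−0.02080 × 115)
  = 3.547 × 0.09145 = 0.3244 mg/L
Convert: 0.3244 mg/L × 1000 = 324.4 µg/L

324 µg/L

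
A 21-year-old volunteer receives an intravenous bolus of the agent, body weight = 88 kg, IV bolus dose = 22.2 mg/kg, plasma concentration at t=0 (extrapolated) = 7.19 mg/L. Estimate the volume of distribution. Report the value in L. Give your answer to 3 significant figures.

Dose = 22.2 × 88 = 1954 mg
Vd = Dose / C₀ = 1954 / 7.19 = 271.8 L

272 L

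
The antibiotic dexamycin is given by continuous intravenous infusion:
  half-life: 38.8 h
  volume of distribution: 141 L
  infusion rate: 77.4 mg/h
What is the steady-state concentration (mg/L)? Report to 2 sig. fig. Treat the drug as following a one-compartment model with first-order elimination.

31 mg/L

k = ln2 / t½ = 0.693147 / 38.8 = 0.01786 h⁻¹
CL = k × Vd = 0.01786 × 141 = 2.518 L/h
At steady state Css = R₀ / CL = 77.4 / 2.518 = 30.74 mg/L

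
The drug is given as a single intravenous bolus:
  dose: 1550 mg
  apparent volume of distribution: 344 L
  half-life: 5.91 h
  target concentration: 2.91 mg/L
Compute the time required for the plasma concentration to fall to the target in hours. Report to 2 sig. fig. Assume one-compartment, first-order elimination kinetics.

3.7 h

C₀ = Dose / Vd = 1550 / 344 = 4.506 mg/L
k = ln2 / t½ = 0.693147 / 5.91 = 0.1173 h⁻¹
t = ln(C₀ / C) / k = ln(4.506 / 2.91) / 0.1173
  = ln(1.548) / 0.1173 = 0.4370 / 0.1173 = 3.725 h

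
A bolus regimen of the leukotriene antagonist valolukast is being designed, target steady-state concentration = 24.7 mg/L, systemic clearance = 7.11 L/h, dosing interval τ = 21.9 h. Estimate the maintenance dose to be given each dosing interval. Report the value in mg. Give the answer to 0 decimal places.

At steady state, Dose/τ = Css × CL.
Dose = Css × CL × τ = 24.7 × 7.110 × 21.9 = 3846 mg

3846 mg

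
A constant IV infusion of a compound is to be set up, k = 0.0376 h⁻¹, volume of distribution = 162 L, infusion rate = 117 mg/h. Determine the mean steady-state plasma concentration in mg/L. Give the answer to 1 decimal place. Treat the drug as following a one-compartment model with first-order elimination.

19.2 mg/L

CL = k × Vd = 0.03760 × 162 = 6.091 L/h
At steady state Css = R₀ / CL = 117 / 6.091 = 19.21 mg/L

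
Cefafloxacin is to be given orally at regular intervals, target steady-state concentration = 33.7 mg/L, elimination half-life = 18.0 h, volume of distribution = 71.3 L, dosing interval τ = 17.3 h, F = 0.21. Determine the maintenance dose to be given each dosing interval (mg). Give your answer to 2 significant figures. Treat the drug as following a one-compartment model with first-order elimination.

k = ln2 / t½ = 0.693147 / 18.0 = 0.03851 h⁻¹
CL = k × Vd = 0.03851 × 71.3 = 2.746 L/h
At steady state, F × (Dose/τ) = Css × CL.
Dose = Css × CL × τ / F = 33.7 × 2.746 × 17.3 / 0.21 = 7624 mg

7600 mg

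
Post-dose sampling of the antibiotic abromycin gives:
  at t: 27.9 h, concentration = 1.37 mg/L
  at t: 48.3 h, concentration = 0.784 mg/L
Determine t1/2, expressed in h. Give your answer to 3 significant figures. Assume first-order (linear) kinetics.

k = ln(C₁/C₂) / (t₂ − t₁) = ln(1.37/0.784) / (48.3 − 27.9)
  = 0.5582 / 20.40 = 0.02736 h⁻¹
t½ = ln2 / k = 0.693147 / 0.02736 = 25.33 h

25.3 h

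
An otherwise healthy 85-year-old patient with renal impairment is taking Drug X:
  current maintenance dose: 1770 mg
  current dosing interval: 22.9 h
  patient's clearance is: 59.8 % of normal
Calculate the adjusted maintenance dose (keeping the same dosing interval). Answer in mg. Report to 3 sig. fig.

1060 mg

To keep the same average steady-state level, dosing rate must scale with clearance.
CL ratio = 59.8 / 100 = 0.5980
New dose (same interval) = 1770 × 0.5980 = 1058 mg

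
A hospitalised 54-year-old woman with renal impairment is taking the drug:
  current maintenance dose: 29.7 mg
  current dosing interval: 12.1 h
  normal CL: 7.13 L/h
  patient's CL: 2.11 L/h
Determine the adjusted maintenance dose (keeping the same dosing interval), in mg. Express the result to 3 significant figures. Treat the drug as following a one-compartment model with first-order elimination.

8.79 mg

To keep the same average steady-state level, dosing rate must scale with clearance.
CL ratio = 2.11 / 7.13 = 0.2959
New dose (same interval) = 29.7 × 0.2959 = 8.788 mg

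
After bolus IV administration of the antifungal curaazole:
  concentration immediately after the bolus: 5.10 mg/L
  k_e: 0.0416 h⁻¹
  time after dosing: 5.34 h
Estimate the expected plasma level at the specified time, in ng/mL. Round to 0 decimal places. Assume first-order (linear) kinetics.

4084 ng/mL

C = C₀ · e^(−k·t) = 5.100 × e^(−0.04160 × 5.34)
  = 5.100 × 0.8008 = 4.084 mg/L
Convert: 4.084 mg/L × 1000 = 4084 ng/mL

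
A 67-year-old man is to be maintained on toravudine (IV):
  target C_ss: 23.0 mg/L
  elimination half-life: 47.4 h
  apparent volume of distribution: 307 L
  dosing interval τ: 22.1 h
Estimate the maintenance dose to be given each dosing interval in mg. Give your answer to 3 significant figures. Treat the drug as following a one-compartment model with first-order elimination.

2280 mg

k = ln2 / t½ = 0.693147 / 47.4 = 0.01462 h⁻¹
CL = k × Vd = 0.01462 × 307 = 4.488 L/h
At steady state, Dose/τ = Css × CL.
Dose = Css × CL × τ = 23.0 × 4.488 × 22.1 = 2281 mg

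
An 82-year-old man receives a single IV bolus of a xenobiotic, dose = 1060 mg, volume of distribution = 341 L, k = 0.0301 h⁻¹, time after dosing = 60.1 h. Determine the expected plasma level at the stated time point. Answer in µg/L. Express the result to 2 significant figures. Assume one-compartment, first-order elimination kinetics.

C₀ = Dose / Vd = 1060 / 341 = 3.109 mg/L
C = C₀ · e^(−k·t) = 3.109 × e^(−0.03010 × 60.1)
  = 3.109 × 0.1638 = 0.5093 mg/L
Convert: 0.5093 mg/L × 1000 = 509.3 µg/L

510 µg/L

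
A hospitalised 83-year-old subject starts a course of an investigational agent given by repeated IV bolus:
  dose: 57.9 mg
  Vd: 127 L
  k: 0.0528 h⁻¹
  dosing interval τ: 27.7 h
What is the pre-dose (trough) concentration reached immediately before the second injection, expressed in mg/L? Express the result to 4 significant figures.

0.1056 mg/L

C₀ per dose = Dose / Vd = 57.9 / 127 = 0.4559 mg/L
Fraction remaining after one interval: r = e^(−kτ) = e^(−0.05280 × 27.7) = 0.2316
Before dose 2, 1 dose has been given (aged 1τ).
C_trough = C₀ × r = 0.4559 × 0.2316 = 0.1056 mg/L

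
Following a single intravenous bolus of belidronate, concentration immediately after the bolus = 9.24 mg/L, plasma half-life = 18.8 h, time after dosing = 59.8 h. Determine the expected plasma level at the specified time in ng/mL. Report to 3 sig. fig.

1020 ng/mL

k = ln2 / t½ = 0.693147 / 18.8 = 0.03687 h⁻¹
C = C₀ · e^(−k·t) = 9.240 × e^(−0.03687 × 59.8)
  = 9.240 × 0.1103 = 1.019 mg/L
Convert: 1.019 mg/L × 1000 = 1019 ng/mL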